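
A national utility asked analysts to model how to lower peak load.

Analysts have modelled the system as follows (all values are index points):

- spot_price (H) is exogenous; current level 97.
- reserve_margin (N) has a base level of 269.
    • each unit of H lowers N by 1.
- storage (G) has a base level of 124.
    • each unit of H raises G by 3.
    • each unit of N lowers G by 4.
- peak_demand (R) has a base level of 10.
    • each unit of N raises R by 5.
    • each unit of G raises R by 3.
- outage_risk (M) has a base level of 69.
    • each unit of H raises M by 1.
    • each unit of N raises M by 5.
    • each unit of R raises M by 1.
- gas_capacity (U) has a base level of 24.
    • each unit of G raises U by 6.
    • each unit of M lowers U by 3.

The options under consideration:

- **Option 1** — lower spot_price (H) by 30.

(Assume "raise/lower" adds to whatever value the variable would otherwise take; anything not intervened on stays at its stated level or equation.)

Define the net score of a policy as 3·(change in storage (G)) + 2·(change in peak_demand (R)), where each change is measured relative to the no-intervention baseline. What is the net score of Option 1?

-1590

Baseline:
  H = 97
  N = 269 − 97 = 172
  G = 124 + 3·97 − 4·172 = -273
  R = 10 + 5·172 + 3·(-273) = 51
Option 1 (H − 30):
  H = 97 − 30 = 67
  N = 269 − 67 = 202
  G = 124 + 3·67 − 4·202 = -483
  R = 10 + 5·202 + 3·(-483) = -429
ΔG = -483 − (-273) = -210; ΔR = -429 − 51 = -480
Score = 3·(-210) + 2·(-480) = -1590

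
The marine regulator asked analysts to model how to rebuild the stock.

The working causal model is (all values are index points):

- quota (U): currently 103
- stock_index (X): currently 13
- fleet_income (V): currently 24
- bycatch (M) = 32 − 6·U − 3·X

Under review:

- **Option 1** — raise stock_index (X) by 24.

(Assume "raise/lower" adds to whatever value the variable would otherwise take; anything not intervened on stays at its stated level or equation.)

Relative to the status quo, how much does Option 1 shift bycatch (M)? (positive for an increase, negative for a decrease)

-72

Baseline:
  U = 103
  X = 13
  M = 32 − 6·103 − 3·13 = -625
Option 1 (X + 24):
  U = 103
  X = 13 + 24 = 37
  M = 32 − 6·103 − 3·37 = -697
Change in M: -697 − (-625) = -72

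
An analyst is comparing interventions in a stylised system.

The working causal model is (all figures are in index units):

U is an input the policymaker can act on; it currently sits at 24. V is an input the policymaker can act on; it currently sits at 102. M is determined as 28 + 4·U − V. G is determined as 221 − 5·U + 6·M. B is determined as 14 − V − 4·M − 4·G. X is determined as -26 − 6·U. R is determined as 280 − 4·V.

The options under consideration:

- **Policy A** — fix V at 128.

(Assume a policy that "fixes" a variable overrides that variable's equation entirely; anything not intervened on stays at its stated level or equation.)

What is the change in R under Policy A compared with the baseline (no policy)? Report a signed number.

-104

Baseline:
  V = 102
  R = 280 − 4·102 = -128
Policy A (V := 128):
  V = 128
  R = 280 − 4·128 = -232
Change in R: -232 − (-128) = -104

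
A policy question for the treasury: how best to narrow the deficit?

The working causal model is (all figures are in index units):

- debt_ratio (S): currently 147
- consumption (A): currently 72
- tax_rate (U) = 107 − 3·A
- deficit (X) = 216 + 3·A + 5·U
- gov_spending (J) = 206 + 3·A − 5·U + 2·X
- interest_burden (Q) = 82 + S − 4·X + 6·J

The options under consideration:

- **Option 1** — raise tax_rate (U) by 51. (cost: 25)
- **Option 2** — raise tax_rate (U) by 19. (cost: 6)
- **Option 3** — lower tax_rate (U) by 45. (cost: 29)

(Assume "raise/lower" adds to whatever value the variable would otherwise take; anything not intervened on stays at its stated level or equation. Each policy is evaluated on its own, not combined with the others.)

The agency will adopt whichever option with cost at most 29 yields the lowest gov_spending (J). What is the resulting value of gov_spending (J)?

Option 1 (U + 51):
  A = 72
  U = 107 − 3·72 (+51 from intervention) = -58
  X = 216 + 3·72 + 5·(-58) = 142
  J = 206 + 3·72 − 5·(-58) + 2·142 = 996
Option 2 (U + 19):
  A = 72
  U = 107 − 3·72 (+19 from intervention) = -90
  X = 216 + 3·72 + 5·(-90) = -18
  J = 206 + 3·72 − 5·(-90) + 2·(-18) = 836
Option 3 (U − 45):
  A = 72
  U = 107 − 3·72 (−45 from intervention) = -154
  X = 216 + 3·72 + 5·(-154) = -338
  J = 206 + 3·72 − 5·(-154) + 2·(-338) = 516
Comparing — Option 1: J=996, Option 2: J=836, Option 3: J=516. Lowest is 516 (Option 3).

516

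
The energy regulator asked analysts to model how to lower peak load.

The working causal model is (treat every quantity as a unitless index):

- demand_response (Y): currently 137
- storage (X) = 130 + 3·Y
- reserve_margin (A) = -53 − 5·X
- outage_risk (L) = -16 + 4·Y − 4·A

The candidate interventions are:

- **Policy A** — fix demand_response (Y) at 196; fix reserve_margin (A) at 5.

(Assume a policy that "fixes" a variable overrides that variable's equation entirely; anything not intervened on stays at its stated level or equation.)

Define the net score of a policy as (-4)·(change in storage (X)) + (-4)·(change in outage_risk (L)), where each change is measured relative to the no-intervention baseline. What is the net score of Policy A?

42556

Baseline:
  Y = 137
  X = 130 + 3·137 = 541
  A = -53 − 5·541 = -2758
  L = -16 + 4·137 − 4·(-2758) = 11564
Policy A (Y := 196, A := 5):
  Y = 196
  X = 130 + 3·196 = 718
  A = 5
  L = -16 + 4·196 − 4·5 = 748
ΔX = 718 − 541 = 177; ΔL = 748 − 11564 = -10816
Score = (-4)·177 + (-4)·(-10816) = 42556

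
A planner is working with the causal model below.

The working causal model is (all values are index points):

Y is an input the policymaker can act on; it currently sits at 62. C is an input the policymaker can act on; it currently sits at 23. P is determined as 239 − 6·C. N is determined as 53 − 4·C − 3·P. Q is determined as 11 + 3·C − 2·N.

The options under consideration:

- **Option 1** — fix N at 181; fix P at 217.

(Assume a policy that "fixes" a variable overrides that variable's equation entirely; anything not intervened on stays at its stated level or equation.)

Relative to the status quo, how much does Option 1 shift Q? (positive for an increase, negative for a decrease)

Baseline:
  C = 23
  P = 239 − 6·23 = 101
  N = 53 − 4·23 − 3·101 = -342
  Q = 11 + 3·23 − 2·(-342) = 764
Option 1 (N := 181, P := 217):
  C = 23
  P = 217
  N = 181
  Q = 11 + 3·23 − 2·181 = -282
Change in Q: -282 − 764 = -1046

-1046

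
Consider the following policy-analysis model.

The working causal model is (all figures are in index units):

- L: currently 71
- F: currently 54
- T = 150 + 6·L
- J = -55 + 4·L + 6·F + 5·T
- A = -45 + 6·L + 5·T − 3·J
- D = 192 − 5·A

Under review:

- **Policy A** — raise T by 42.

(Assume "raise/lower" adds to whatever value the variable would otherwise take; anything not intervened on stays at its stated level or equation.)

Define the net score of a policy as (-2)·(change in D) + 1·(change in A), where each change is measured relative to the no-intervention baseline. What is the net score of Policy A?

Baseline:
  L = 71
  F = 54
  T = 150 + 6·71 = 576
  J = -55 + 4·71 + 6·54 + 5·576 = 3433
  A = -45 + 6·71 + 5·576 − 3·3433 = -7038
  D = 192 − 5·(-7038) = 35382
Policy A (T + 42):
  L = 71
  F = 54
  T = 150 + 6·71 (+42 from intervention) = 618
  J = -55 + 4·71 + 6·54 + 5·618 = 3643
  A = -45 + 6·71 + 5·618 − 3·3643 = -7458
  D = 192 − 5·(-7458) = 37482
ΔD = 37482 − 35382 = 2100; ΔA = -7458 − (-7038) = -420
Score = (-2)·2100 + 1·(-420) = -4620

-4620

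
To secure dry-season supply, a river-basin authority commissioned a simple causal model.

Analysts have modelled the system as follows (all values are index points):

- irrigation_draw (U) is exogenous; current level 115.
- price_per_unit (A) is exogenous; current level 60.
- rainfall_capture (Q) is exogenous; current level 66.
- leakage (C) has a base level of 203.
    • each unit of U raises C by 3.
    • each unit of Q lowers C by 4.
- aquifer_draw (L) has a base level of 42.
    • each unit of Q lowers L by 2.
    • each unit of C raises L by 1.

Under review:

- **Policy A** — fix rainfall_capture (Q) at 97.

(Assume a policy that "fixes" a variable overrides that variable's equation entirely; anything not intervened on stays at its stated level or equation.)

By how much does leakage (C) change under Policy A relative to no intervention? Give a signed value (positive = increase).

Baseline:
  U = 115
  Q = 66
  C = 203 + 3·115 − 4·66 = 284
Policy A (Q := 97):
  U = 115
  Q = 97
  C = 203 + 3·115 − 4·97 = 160
Change in C: 160 − 284 = -124

-124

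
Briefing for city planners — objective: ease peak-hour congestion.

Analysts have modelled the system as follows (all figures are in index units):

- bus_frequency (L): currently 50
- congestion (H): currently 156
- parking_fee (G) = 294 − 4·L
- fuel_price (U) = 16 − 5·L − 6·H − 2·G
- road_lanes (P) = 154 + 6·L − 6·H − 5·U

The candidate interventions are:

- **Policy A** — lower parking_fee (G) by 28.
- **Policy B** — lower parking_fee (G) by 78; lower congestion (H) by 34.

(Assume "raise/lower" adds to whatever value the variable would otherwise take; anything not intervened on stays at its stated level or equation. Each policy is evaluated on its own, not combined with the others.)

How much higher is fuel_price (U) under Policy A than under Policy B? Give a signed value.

-304

Policy A (G − 28):
  L = 50
  H = 156
  G = 294 − 4·50 (−28 from intervention) = 66
  U = 16 − 5·50 − 6·156 − 2·66 = -1302
Policy B (G − 78, H − 34):
  L = 50
  H = 156 − 34 = 122
  G = 294 − 4·50 (−78 from intervention) = 16
  U = 16 − 5·50 − 6·122 − 2·16 = -998
U: -1302 − (-998) = -304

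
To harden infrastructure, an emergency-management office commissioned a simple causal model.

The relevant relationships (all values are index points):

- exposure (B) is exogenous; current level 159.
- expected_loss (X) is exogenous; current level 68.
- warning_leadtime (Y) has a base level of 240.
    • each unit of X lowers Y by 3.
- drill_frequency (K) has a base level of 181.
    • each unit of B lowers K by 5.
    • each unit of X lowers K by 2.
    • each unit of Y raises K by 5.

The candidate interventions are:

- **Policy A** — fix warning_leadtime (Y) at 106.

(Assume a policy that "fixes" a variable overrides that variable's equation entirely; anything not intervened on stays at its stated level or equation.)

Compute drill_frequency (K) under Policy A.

Policy A (Y := 106):
  B = 159
  X = 68
  Y = 106
  K = 181 − 5·159 − 2·68 + 5·106 = -220

-220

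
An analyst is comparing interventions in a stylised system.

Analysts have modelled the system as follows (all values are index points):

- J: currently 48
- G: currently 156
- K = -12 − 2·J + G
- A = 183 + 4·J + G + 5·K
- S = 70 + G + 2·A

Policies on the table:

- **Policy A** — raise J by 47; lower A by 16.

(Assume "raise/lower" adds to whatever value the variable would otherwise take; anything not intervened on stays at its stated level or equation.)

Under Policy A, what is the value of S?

1172

Policy A (J + 47, A − 16):
  J = 48 + 47 = 95
  G = 156
  K = -12 − 2·95 + 156 = -46
  A = 183 + 4·95 + 156 + 5·(-46) (−16 from intervention) = 473
  S = 70 + 156 + 2·473 = 1172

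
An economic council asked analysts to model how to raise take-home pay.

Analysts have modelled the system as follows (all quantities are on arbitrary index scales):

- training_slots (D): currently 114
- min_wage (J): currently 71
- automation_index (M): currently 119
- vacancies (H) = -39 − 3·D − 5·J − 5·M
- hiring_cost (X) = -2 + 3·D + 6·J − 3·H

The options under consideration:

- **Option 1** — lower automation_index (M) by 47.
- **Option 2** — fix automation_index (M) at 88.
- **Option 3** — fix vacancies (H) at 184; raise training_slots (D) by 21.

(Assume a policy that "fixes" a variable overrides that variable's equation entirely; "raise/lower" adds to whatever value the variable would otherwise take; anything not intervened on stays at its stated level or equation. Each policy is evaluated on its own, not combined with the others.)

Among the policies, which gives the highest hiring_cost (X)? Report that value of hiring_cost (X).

Option 1 (M − 47):
  D = 114
  J = 71
  M = 119 − 47 = 72
  H = -39 − 3·114 − 5·71 − 5·72 = -1096
  X = -2 + 3·114 + 6·71 − 3·(-1096) = 4054
Option 2 (M := 88):
  D = 114
  J = 71
  M = 88
  H = -39 − 3·114 − 5·71 − 5·88 = -1176
  X = -2 + 3·114 + 6·71 − 3·(-1176) = 4294
Option 3 (H := 184, D + 21):
  D = 114 + 21 = 135
  J = 71
  M = 119
  H = 184
  X = -2 + 3·135 + 6·71 − 3·184 = 277
Comparing — Option 1: X=4054, Option 2: X=4294, Option 3: X=277. Highest is 4294 (Option 2).

4294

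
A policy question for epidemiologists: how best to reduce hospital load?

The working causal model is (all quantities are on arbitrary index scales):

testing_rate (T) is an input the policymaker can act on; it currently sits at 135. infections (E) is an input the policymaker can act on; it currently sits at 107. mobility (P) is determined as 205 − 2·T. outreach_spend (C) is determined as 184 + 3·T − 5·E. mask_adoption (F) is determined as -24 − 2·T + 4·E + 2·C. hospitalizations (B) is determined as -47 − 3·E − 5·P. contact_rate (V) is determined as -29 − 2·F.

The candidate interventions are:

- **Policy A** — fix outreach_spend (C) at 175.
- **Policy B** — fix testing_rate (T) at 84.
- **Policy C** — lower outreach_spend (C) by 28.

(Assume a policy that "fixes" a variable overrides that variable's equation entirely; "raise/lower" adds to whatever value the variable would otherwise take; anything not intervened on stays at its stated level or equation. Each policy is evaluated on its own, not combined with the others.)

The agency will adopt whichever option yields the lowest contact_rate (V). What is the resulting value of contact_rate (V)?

-997

Policy A (C := 175):
  T = 135
  E = 107
  C = 175
  F = -24 − 2·135 + 4·107 + 2·175 = 484
  V = -29 − 2·484 = -997
Policy B (T := 84):
  T = 84
  E = 107
  C = 184 + 3·84 − 5·107 = -99
  F = -24 − 2·84 + 4·107 + 2·(-99) = 38
  V = -29 − 2·38 = -105
Policy C (C − 28):
  T = 135
  E = 107
  C = 184 + 3·135 − 5·107 (−28 from intervention) = 26
  F = -24 − 2·135 + 4·107 + 2·26 = 186
  V = -29 − 2·186 = -401
Comparing — Policy A: V=-997, Policy B: V=-105, Policy C: V=-401. Lowest is -997 (Policy A).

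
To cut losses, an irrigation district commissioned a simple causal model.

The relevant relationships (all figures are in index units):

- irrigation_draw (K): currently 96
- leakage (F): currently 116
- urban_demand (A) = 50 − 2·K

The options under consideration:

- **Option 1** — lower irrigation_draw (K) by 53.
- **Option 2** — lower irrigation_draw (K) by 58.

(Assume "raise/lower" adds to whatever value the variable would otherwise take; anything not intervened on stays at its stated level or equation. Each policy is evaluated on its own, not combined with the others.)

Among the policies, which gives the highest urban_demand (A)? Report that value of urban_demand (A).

Option 1 (K − 53):
  K = 96 − 53 = 43
  A = 50 − 2·43 = -36
Option 2 (K − 58):
  K = 96 − 58 = 38
  A = 50 − 2·38 = -26
Comparing — Option 1: A=-36, Option 2: A=-26. Highest is -26 (Option 2).

-26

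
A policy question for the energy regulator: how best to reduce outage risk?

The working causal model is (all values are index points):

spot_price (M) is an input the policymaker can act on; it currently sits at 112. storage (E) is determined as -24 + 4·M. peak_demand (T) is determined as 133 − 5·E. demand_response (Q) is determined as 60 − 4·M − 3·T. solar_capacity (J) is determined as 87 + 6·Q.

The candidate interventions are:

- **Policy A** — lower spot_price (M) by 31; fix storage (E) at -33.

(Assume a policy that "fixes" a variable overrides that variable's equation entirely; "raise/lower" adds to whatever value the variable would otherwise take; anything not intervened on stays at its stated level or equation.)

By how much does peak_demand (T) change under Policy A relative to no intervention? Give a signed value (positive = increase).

Baseline:
  M = 112
  E = -24 + 4·112 = 424
  T = 133 − 5·424 = -1987
Policy A (M − 31, E := -33):
  M = 112 − 31 = 81
  E = -33
  T = 133 − 5·(-33) = 298
Change in T: 298 − (-1987) = 2285

2285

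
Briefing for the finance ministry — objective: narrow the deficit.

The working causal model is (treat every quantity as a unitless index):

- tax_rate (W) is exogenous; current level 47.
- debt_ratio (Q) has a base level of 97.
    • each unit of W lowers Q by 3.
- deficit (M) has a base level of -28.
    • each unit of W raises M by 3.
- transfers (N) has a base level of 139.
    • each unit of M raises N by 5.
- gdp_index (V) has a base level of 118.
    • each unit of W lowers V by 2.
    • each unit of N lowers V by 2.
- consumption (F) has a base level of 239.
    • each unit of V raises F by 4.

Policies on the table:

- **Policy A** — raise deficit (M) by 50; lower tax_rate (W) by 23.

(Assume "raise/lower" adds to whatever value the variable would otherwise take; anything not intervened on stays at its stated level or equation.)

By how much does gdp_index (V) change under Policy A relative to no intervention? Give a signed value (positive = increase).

Baseline:
  W = 47
  M = -28 + 3·47 = 113
  N = 139 + 5·113 = 704
  V = 118 − 2·47 − 2·704 = -1384
Policy A (M + 50, W − 23):
  W = 47 − 23 = 24
  M = -28 + 3·24 (+50 from intervention) = 94
  N = 139 + 5·94 = 609
  V = 118 − 2·24 − 2·609 = -1148
Change in V: -1148 − (-1384) = 236

236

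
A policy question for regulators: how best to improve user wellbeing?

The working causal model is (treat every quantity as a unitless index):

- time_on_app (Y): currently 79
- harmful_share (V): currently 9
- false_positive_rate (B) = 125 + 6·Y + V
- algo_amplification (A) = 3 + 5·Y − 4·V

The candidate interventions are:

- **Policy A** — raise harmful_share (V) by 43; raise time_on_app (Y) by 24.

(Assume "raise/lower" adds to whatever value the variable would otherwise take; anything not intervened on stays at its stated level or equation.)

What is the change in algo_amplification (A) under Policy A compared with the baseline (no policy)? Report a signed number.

Baseline:
  Y = 79
  V = 9
  A = 3 + 5·79 − 4·9 = 362
Policy A (V + 43, Y + 24):
  Y = 79 + 24 = 103
  V = 9 + 43 = 52
  A = 3 + 5·103 − 4·52 = 310
Change in A: 310 − 362 = -52

-52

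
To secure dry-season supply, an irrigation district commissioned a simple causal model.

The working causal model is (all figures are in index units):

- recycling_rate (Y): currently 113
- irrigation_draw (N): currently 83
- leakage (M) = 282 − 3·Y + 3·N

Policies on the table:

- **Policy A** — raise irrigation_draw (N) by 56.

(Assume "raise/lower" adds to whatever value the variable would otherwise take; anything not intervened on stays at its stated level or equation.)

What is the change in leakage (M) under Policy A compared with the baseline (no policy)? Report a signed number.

Baseline:
  Y = 113
  N = 83
  M = 282 − 3·113 + 3·83 = 192
Policy A (N + 56):
  Y = 113
  N = 83 + 56 = 139
  M = 282 − 3·113 + 3·139 = 360
Change in M: 360 − 192 = 168

168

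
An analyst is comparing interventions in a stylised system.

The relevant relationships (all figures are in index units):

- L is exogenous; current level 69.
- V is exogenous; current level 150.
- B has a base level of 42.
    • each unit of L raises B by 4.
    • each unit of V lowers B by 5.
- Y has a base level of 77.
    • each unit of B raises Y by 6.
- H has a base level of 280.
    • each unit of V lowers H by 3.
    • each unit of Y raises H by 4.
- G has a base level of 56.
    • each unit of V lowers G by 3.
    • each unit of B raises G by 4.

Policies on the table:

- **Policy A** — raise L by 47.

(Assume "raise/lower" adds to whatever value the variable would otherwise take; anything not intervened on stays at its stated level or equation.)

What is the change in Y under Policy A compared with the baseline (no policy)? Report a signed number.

Baseline:
  L = 69
  V = 150
  B = 42 + 4·69 − 5·150 = -432
  Y = 77 + 6·(-432) = -2515
Policy A (L + 47):
  L = 69 + 47 = 116
  V = 150
  B = 42 + 4·116 − 5·150 = -244
  Y = 77 + 6·(-244) = -1387
Change in Y: -1387 − (-2515) = 1128

1128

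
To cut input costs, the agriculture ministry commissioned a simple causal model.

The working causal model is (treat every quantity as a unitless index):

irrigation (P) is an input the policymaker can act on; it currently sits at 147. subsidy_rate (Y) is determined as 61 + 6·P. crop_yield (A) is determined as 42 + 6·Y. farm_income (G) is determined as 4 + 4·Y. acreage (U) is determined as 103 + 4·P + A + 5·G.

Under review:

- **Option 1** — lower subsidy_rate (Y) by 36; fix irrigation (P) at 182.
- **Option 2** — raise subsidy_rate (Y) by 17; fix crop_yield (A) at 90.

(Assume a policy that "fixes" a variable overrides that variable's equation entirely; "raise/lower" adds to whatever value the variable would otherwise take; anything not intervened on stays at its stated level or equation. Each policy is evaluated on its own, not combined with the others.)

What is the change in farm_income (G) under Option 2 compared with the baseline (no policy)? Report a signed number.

68

Baseline:
  P = 147
  Y = 61 + 6·147 = 943
  G = 4 + 4·943 = 3776
Option 2 (Y + 17, A := 90):
  P = 147
  Y = 61 + 6·147 (+17 from intervention) = 960
  G = 4 + 4·960 = 3844
Change in G: 3844 − 3776 = 68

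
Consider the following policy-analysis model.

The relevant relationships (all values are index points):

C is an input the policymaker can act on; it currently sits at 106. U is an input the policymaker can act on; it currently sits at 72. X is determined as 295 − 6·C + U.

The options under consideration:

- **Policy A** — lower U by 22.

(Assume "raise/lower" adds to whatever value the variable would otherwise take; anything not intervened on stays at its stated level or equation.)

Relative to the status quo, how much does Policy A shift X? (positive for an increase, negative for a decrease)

-22

Baseline:
  C = 106
  U = 72
  X = 295 − 6·106 + 72 = -269
Policy A (U − 22):
  C = 106
  U = 72 − 22 = 50
  X = 295 − 6·106 + 50 = -291
Change in X: -291 − (-269) = -22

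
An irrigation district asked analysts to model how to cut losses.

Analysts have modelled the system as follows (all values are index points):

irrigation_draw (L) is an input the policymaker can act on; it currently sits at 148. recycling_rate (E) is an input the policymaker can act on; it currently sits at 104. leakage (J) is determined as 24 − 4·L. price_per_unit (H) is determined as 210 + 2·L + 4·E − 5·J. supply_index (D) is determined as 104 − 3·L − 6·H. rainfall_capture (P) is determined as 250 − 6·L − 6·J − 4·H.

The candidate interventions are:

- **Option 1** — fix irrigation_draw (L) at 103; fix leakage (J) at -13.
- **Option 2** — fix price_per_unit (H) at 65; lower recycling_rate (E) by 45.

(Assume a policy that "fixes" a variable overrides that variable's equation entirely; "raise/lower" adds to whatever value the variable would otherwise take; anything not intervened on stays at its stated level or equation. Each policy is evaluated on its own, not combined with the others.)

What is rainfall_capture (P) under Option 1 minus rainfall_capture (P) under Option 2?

-6388

Option 1 (L := 103, J := -13):
  L = 103
  E = 104
  J = -13
  H = 210 + 2·103 + 4·104 − 5·(-13) = 897
  P = 250 − 6·103 − 6·(-13) − 4·897 = -3878
Option 2 (H := 65, E − 45):
  L = 148
  E = 104 − 45 = 59
  J = 24 − 4·148 = -568
  H = 65
  P = 250 − 6·148 − 6·(-568) − 4·65 = 2510
P: -3878 − 2510 = -6388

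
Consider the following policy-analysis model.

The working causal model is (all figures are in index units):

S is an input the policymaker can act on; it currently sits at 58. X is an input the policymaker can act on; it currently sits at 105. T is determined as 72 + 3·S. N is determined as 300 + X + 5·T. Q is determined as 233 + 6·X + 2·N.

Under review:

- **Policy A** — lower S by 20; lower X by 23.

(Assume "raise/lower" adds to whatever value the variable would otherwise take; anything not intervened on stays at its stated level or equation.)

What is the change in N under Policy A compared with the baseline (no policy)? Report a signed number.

-323

Baseline:
  S = 58
  X = 105
  T = 72 + 3·58 = 246
  N = 300 + 105 + 5·246 = 1635
Policy A (S − 20, X − 23):
  S = 58 − 20 = 38
  X = 105 − 23 = 82
  T = 72 + 3·38 = 186
  N = 300 + 82 + 5·186 = 1312
Change in N: 1312 − 1635 = -323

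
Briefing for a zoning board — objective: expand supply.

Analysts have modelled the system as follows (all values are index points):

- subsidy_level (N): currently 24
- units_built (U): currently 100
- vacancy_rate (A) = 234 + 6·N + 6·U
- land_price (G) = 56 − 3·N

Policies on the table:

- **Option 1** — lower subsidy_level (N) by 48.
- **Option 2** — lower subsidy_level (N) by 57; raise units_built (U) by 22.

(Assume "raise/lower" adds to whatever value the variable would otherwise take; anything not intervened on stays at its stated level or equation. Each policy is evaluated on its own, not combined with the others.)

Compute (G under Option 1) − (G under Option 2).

-27

Option 1 (N − 48):
  N = 24 − 48 = -24
  G = 56 − 3·(-24) = 128
Option 2 (N − 57, U + 22):
  N = 24 − 57 = -33
  G = 56 − 3·(-33) = 155
G: 128 − 155 = -27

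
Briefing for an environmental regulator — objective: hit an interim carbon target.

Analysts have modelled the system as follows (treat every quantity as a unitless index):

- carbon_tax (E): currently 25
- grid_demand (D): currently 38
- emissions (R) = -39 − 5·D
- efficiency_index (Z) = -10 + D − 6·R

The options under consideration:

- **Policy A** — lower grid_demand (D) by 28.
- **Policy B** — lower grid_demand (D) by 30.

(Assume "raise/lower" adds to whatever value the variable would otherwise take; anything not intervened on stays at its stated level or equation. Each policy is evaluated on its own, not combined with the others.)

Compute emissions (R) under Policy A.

-89

Policy A (D − 28):
  D = 38 − 28 = 10
  R = -39 − 5·10 = -89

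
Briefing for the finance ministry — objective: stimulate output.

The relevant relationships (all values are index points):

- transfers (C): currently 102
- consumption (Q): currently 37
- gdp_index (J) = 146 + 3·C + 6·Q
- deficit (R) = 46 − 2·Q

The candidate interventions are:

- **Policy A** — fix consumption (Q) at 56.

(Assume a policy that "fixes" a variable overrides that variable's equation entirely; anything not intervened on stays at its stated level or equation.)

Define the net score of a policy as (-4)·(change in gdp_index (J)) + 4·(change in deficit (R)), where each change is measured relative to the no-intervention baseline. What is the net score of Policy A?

-608

Baseline:
  C = 102
  Q = 37
  J = 146 + 3·102 + 6·37 = 674
  R = 46 − 2·37 = -28
Policy A (Q := 56):
  C = 102
  Q = 56
  J = 146 + 3·102 + 6·56 = 788
  R = 46 − 2·56 = -66
ΔJ = 788 − 674 = 114; ΔR = -66 − (-28) = -38
Score = (-4)·114 + 4·(-38) = -608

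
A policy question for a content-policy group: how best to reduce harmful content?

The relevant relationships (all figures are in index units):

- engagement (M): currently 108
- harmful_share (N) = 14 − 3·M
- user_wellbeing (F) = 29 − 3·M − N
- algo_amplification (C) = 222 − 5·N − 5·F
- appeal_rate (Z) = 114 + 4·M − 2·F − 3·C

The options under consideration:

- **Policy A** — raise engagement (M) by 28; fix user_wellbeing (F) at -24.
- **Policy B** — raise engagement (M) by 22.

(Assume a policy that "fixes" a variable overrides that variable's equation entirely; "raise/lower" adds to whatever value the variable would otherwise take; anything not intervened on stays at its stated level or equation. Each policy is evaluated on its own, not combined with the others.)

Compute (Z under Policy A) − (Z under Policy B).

-753

Policy A (M + 28, F := -24):
  M = 108 + 28 = 136
  N = 14 − 3·136 = -394
  F = -24
  C = 222 − 5·(-394) − 5·(-24) = 2312
  Z = 114 + 4·136 − 2·(-24) − 3·2312 = -6230
Policy B (M + 22):
  M = 108 + 22 = 130
  N = 14 − 3·130 = -376
  F = 29 − 3·130 − (-376) = 15
  C = 222 − 5·(-376) − 5·15 = 2027
  Z = 114 + 4·130 − 2·15 − 3·2027 = -5477
Z: -6230 − (-5477) = -753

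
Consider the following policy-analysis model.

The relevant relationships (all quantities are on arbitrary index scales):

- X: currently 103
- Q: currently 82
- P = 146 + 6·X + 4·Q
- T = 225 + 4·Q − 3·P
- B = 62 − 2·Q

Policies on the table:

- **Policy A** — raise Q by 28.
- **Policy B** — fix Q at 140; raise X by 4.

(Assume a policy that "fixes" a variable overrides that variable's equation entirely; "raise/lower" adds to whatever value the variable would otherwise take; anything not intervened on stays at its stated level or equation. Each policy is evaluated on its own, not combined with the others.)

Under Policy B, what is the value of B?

-218

Policy B (Q := 140, X + 4):
  Q = 140
  B = 62 − 2·140 = -218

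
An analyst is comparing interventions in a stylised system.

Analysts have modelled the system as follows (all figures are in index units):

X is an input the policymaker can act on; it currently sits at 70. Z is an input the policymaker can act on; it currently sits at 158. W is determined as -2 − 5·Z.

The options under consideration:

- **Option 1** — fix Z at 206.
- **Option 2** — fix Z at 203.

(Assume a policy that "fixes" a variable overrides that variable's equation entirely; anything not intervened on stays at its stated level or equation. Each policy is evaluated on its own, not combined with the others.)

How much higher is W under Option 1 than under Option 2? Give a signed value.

-15

Option 1 (Z := 206):
  Z = 206
  W = -2 − 5·206 = -1032
Option 2 (Z := 203):
  Z = 203
  W = -2 − 5·203 = -1017
W: -1032 − (-1017) = -15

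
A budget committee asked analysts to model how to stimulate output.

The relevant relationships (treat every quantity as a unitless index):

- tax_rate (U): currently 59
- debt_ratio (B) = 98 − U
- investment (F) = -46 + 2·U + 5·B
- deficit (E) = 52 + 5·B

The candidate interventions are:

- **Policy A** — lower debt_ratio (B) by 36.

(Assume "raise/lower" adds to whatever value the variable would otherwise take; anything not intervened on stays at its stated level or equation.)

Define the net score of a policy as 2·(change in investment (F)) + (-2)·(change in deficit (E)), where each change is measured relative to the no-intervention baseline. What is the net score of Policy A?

Baseline:
  U = 59
  B = 98 − 59 = 39
  F = -46 + 2·59 + 5·39 = 267
  E = 52 + 5·39 = 247
Policy A (B − 36):
  U = 59
  B = 98 − 59 (−36 from intervention) = 3
  F = -46 + 2·59 + 5·3 = 87
  E = 52 + 5·3 = 67
ΔF = 87 − 267 = -180; ΔE = 67 − 247 = -180
Score = 2·(-180) + (-2)·(-180) = 0

0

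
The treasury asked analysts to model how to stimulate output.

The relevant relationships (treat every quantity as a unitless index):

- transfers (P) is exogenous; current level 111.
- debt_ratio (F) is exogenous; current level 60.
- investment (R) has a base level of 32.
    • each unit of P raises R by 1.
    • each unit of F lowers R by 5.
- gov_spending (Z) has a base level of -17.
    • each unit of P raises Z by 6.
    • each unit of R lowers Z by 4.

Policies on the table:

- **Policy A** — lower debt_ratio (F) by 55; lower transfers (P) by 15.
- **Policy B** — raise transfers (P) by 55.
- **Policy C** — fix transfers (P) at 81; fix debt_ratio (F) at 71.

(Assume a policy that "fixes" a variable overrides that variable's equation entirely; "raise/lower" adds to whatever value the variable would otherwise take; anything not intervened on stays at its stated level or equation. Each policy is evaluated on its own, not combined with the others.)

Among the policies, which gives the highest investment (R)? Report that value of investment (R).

103

Policy A (F − 55, P − 15):
  P = 111 − 15 = 96
  F = 60 − 55 = 5
  R = 32 + 96 − 5·5 = 103
Policy B (P + 55):
  P = 111 + 55 = 166
  F = 60
  R = 32 + 166 − 5·60 = -102
Policy C (P := 81, F := 71):
  P = 81
  F = 71
  R = 32 + 81 − 5·71 = -242
Comparing — Policy A: R=103, Policy B: R=-102, Policy C: R=-242. Highest is 103 (Policy A).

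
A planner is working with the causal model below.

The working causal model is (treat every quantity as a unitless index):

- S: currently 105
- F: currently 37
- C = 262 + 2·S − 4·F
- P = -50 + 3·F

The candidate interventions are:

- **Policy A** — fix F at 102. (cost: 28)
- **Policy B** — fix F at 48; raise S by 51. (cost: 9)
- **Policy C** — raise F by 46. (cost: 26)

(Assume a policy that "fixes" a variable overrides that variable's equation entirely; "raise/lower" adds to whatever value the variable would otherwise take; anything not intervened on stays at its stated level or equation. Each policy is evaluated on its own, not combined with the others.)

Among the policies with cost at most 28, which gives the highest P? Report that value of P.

256

Policy A (F := 102):
  F = 102
  P = -50 + 3·102 = 256
Policy B (F := 48, S + 51):
  F = 48
  P = -50 + 3·48 = 94
Policy C (F + 46):
  F = 37 + 46 = 83
  P = -50 + 3·83 = 199
Comparing — Policy A: P=256, Policy B: P=94, Policy C: P=199. Highest is 256 (Policy A).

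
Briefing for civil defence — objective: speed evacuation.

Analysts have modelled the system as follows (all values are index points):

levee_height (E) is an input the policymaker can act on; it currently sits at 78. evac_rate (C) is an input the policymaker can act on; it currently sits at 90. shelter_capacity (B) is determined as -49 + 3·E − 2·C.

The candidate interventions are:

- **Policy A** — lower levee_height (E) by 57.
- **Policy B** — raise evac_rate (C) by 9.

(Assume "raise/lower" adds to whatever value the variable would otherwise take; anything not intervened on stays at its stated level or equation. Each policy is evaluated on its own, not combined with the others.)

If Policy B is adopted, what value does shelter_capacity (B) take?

Policy B (C + 9):
  E = 78
  C = 90 + 9 = 99
  B = -49 + 3·78 − 2·99 = -13

-13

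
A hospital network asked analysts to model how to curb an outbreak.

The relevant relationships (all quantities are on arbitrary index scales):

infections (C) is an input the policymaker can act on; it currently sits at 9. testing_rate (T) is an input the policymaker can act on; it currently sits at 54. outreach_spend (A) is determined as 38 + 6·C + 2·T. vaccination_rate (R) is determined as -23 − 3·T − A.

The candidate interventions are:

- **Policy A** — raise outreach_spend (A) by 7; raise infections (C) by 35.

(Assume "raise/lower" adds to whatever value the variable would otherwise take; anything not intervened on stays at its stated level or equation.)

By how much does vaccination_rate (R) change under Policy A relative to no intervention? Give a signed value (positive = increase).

-217

Baseline:
  C = 9
  T = 54
  A = 38 + 6·9 + 2·54 = 200
  R = -23 − 3·54 − 200 = -385
Policy A (A + 7, C + 35):
  C = 9 + 35 = 44
  T = 54
  A = 38 + 6·44 + 2·54 (+7 from intervention) = 417
  R = -23 − 3·54 − 417 = -602
Change in R: -602 − (-385) = -217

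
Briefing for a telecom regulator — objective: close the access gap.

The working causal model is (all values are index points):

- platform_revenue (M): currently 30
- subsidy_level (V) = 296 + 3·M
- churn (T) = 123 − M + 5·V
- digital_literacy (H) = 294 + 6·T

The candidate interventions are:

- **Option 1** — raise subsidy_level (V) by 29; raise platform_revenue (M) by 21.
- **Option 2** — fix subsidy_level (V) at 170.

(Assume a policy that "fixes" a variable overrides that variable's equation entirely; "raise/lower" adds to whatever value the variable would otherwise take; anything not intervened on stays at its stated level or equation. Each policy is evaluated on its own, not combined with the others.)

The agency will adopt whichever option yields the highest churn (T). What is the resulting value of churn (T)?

2462

Option 1 (V + 29, M + 21):
  M = 30 + 21 = 51
  V = 296 + 3·51 (+29 from intervention) = 478
  T = 123 − 51 + 5·478 = 2462
Option 2 (V := 170):
  M = 30
  V = 170
  T = 123 − 30 + 5·170 = 943
Comparing — Option 1: T=2462, Option 2: T=943. Highest is 2462 (Option 1).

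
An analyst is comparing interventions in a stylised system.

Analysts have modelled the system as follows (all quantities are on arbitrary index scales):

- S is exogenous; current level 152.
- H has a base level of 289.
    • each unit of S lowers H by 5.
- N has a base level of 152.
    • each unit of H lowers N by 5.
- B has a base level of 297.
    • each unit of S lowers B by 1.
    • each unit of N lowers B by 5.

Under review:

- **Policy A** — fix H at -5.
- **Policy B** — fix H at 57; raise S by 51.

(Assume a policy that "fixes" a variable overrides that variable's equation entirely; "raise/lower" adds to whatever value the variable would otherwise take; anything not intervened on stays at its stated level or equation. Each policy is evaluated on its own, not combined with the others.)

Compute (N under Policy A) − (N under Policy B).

310

Policy A (H := -5):
  S = 152
  H = -5
  N = 152 − 5·(-5) = 177
Policy B (H := 57, S + 51):
  S = 152 + 51 = 203
  H = 57
  N = 152 − 5·57 = -133
N: 177 − (-133) = 310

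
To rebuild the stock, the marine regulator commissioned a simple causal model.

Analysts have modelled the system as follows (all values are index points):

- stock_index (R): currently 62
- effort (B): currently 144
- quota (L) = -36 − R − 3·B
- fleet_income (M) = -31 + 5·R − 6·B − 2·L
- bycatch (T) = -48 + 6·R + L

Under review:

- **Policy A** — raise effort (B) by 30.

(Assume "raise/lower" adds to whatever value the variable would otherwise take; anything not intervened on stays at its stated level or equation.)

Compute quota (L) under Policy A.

-620

Policy A (B + 30):
  R = 62
  B = 144 + 30 = 174
  L = -36 − 62 − 3·174 = -620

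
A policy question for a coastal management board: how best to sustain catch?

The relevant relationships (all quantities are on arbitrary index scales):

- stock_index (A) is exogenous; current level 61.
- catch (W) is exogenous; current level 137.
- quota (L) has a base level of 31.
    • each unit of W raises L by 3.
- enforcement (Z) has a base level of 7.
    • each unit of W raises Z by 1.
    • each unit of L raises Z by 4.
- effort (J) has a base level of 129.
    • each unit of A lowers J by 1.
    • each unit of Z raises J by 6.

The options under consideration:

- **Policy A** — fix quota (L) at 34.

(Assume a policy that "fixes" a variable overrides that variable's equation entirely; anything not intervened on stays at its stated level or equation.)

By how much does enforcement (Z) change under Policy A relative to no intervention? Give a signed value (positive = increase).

-1632

Baseline:
  W = 137
  L = 31 + 3·137 = 442
  Z = 7 + 137 + 4·442 = 1912
Policy A (L := 34):
  W = 137
  L = 34
  Z = 7 + 137 + 4·34 = 280
Change in Z: 280 − 1912 = -1632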